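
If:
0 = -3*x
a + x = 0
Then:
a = 0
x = 0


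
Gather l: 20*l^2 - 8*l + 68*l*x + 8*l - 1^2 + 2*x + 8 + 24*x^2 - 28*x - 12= 20*l^2 + 68*l*x + 24*x^2 - 26*x - 5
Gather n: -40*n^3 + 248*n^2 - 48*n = -40*n^3 + 248*n^2 - 48*n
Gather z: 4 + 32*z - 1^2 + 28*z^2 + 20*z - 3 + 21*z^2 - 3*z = 49*z^2 + 49*z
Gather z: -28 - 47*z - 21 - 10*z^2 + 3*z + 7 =-10*z^2 - 44*z - 42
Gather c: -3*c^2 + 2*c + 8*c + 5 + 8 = -3*c^2 + 10*c + 13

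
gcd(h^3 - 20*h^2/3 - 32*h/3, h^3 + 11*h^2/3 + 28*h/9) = h^2 + 4*h/3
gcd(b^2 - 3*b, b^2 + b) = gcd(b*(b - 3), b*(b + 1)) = b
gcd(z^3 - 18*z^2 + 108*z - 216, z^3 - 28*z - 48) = z - 6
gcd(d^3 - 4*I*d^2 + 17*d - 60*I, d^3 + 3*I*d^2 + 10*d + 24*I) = d^2 + I*d + 12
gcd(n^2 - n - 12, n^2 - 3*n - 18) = n + 3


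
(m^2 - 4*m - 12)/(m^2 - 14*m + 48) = (m + 2)/(m - 8)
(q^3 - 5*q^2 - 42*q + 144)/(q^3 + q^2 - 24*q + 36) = (q - 8)/(q - 2)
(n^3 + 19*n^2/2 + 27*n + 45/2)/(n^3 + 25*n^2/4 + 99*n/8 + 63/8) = 4*(n + 5)/(4*n + 7)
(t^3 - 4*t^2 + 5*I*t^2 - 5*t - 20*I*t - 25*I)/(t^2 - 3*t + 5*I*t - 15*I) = (t^2 - 4*t - 5)/(t - 3)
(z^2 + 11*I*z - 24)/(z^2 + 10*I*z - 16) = (z + 3*I)/(z + 2*I)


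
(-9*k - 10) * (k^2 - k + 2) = -9*k^3 - k^2 - 8*k - 20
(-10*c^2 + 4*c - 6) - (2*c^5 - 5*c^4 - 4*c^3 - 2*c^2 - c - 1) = -2*c^5 + 5*c^4 + 4*c^3 - 8*c^2 + 5*c - 5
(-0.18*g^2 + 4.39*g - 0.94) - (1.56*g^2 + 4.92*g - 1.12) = -1.74*g^2 - 0.53*g + 0.18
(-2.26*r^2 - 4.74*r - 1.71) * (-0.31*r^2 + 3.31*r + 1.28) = 0.7006*r^4 - 6.0112*r^3 - 18.0521*r^2 - 11.7273*r - 2.1888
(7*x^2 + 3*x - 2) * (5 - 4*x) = -28*x^3 + 23*x^2 + 23*x - 10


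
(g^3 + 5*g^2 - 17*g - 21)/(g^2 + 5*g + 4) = (g^2 + 4*g - 21)/(g + 4)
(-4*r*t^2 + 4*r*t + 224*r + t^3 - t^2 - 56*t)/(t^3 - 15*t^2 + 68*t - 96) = (-4*r*t - 28*r + t^2 + 7*t)/(t^2 - 7*t + 12)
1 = 1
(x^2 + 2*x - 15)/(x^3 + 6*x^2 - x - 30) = (x - 3)/(x^2 + x - 6)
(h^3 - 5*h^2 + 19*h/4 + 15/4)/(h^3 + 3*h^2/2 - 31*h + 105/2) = (h + 1/2)/(h + 7)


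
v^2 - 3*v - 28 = (v - 7)*(v + 4)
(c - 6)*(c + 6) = c^2 - 36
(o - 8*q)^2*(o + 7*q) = o^3 - 9*o^2*q - 48*o*q^2 + 448*q^3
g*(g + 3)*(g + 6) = g^3 + 9*g^2 + 18*g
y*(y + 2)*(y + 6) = y^3 + 8*y^2 + 12*y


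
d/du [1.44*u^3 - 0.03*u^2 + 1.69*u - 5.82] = 4.32*u^2 - 0.06*u + 1.69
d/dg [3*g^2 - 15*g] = 6*g - 15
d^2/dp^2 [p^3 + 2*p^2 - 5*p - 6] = 6*p + 4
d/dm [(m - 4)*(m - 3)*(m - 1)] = 3*m^2 - 16*m + 19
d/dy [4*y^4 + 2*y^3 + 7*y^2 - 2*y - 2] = 16*y^3 + 6*y^2 + 14*y - 2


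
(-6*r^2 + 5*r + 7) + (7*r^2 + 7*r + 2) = r^2 + 12*r + 9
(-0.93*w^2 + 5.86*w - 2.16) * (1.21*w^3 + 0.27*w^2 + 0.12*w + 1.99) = -1.1253*w^5 + 6.8395*w^4 - 1.143*w^3 - 1.7307*w^2 + 11.4022*w - 4.2984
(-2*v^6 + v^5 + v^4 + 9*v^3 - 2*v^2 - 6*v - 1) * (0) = 0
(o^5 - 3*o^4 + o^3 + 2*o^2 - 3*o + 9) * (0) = 0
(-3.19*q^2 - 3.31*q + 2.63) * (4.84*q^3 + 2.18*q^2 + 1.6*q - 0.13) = -15.4396*q^5 - 22.9746*q^4 + 0.409399999999998*q^3 + 0.8521*q^2 + 4.6383*q - 0.3419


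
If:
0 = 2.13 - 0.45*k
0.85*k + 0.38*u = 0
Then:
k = 4.73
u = -10.59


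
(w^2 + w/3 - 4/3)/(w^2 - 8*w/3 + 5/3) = (3*w + 4)/(3*w - 5)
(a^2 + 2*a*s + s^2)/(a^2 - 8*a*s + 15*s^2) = (a^2 + 2*a*s + s^2)/(a^2 - 8*a*s + 15*s^2)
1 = 1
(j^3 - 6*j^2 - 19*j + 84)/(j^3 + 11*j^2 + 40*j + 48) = (j^2 - 10*j + 21)/(j^2 + 7*j + 12)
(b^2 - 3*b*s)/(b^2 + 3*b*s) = (b - 3*s)/(b + 3*s)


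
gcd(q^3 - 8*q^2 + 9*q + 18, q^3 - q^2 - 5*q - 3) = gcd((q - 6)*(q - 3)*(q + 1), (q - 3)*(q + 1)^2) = q^2 - 2*q - 3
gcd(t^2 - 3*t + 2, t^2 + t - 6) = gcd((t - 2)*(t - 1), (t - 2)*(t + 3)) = t - 2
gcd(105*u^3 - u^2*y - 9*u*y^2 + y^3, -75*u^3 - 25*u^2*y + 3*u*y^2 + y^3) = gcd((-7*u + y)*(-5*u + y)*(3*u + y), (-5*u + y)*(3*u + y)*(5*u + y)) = -15*u^2 - 2*u*y + y^2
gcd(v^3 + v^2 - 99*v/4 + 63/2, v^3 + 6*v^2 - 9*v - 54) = v + 6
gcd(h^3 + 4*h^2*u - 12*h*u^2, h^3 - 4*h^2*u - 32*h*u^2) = h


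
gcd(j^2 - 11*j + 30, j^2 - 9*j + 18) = j - 6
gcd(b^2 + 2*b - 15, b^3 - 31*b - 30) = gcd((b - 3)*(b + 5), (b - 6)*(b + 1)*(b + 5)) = b + 5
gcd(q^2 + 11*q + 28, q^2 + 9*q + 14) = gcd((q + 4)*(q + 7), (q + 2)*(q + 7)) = q + 7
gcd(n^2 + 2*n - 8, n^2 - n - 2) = n - 2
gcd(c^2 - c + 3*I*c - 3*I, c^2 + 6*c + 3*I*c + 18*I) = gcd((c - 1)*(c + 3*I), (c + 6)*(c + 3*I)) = c + 3*I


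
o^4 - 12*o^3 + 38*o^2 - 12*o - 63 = (o - 7)*(o - 3)^2*(o + 1)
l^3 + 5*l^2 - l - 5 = (l - 1)*(l + 1)*(l + 5)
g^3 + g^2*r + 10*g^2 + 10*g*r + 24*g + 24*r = (g + 4)*(g + 6)*(g + r)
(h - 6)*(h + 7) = h^2 + h - 42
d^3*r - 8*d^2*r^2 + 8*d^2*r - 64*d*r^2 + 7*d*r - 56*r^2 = (d + 7)*(d - 8*r)*(d*r + r)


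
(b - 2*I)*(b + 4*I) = b^2 + 2*I*b + 8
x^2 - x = x*(x - 1)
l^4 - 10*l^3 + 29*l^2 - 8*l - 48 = (l - 4)^2*(l - 3)*(l + 1)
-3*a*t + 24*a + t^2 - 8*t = (-3*a + t)*(t - 8)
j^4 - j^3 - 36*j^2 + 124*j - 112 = (j - 4)*(j - 2)^2*(j + 7)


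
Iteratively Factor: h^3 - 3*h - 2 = (h + 1)*(h^2 - h - 2) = (h - 2)*(h + 1)*(h + 1)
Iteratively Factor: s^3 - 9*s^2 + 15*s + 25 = (s - 5)*(s^2 - 4*s - 5) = (s - 5)*(s + 1)*(s - 5)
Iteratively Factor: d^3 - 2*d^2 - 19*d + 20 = (d - 1)*(d^2 - d - 20) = (d - 5)*(d - 1)*(d + 4)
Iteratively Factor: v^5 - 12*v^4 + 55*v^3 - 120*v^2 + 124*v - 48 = (v - 1)*(v^4 - 11*v^3 + 44*v^2 - 76*v + 48) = (v - 2)*(v - 1)*(v^3 - 9*v^2 + 26*v - 24) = (v - 4)*(v - 2)*(v - 1)*(v^2 - 5*v + 6) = (v - 4)*(v - 3)*(v - 2)*(v - 1)*(v - 2)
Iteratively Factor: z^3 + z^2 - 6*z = (z - 2)*(z^2 + 3*z) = z*(z - 2)*(z + 3)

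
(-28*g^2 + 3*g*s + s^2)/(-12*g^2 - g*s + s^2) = (7*g + s)/(3*g + s)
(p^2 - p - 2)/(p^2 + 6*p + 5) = (p - 2)/(p + 5)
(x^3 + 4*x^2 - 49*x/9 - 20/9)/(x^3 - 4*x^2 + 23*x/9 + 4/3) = (x + 5)/(x - 3)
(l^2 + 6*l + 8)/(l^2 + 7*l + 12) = (l + 2)/(l + 3)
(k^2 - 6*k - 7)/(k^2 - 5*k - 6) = (k - 7)/(k - 6)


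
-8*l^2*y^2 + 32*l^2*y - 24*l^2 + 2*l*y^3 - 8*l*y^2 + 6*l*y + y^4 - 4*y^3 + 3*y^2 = (-2*l + y)*(4*l + y)*(y - 3)*(y - 1)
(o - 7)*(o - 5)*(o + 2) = o^3 - 10*o^2 + 11*o + 70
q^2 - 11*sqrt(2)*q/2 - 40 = (q - 8*sqrt(2))*(q + 5*sqrt(2)/2)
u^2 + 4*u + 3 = (u + 1)*(u + 3)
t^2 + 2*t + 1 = (t + 1)^2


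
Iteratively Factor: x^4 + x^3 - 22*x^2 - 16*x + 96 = (x + 4)*(x^3 - 3*x^2 - 10*x + 24) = (x - 4)*(x + 4)*(x^2 + x - 6) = (x - 4)*(x + 3)*(x + 4)*(x - 2)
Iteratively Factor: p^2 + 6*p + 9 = (p + 3)*(p + 3)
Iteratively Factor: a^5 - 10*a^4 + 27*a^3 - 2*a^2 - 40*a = (a)*(a^4 - 10*a^3 + 27*a^2 - 2*a - 40) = a*(a + 1)*(a^3 - 11*a^2 + 38*a - 40) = a*(a - 2)*(a + 1)*(a^2 - 9*a + 20) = a*(a - 4)*(a - 2)*(a + 1)*(a - 5)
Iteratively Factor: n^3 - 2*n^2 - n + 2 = (n - 2)*(n^2 - 1) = (n - 2)*(n - 1)*(n + 1)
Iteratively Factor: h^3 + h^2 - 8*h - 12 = (h + 2)*(h^2 - h - 6) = (h - 3)*(h + 2)*(h + 2)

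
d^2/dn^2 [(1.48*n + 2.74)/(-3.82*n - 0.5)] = -74.312752/(3.82*n + 0.5)^3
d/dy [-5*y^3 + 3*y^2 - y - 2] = -15*y^2 + 6*y - 1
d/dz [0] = 0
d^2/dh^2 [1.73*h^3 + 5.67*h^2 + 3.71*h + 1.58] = 10.38*h + 11.34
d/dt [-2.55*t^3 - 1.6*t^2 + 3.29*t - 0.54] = -7.65*t^2 - 3.2*t + 3.29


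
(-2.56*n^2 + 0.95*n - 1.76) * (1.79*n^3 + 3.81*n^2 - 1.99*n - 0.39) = -4.5824*n^5 - 8.0531*n^4 + 5.5635*n^3 - 7.5977*n^2 + 3.1319*n + 0.6864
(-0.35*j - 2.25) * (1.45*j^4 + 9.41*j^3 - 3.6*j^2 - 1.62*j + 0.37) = -0.5075*j^5 - 6.556*j^4 - 19.9125*j^3 + 8.667*j^2 + 3.5155*j - 0.8325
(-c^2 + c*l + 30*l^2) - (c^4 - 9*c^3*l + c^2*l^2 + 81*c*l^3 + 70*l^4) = -c^4 + 9*c^3*l - c^2*l^2 - c^2 - 81*c*l^3 + c*l - 70*l^4 + 30*l^2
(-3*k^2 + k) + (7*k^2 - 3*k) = 4*k^2 - 2*k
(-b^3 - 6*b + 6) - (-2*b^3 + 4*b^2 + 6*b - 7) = b^3 - 4*b^2 - 12*b + 13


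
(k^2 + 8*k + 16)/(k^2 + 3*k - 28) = (k^2 + 8*k + 16)/(k^2 + 3*k - 28)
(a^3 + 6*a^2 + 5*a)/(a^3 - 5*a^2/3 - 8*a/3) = 3*(a + 5)/(3*a - 8)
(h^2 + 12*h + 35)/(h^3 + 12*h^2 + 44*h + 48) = (h^2 + 12*h + 35)/(h^3 + 12*h^2 + 44*h + 48)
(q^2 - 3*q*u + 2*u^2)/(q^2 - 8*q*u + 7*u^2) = (q - 2*u)/(q - 7*u)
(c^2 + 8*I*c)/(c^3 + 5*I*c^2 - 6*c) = (c + 8*I)/(c^2 + 5*I*c - 6)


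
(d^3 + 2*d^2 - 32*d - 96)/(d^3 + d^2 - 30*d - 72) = (d + 4)/(d + 3)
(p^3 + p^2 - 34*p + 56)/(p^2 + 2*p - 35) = (p^2 - 6*p + 8)/(p - 5)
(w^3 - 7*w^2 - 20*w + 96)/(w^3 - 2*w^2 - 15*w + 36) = (w - 8)/(w - 3)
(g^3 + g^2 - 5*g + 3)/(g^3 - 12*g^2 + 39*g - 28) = (g^2 + 2*g - 3)/(g^2 - 11*g + 28)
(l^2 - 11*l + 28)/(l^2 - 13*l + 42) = (l - 4)/(l - 6)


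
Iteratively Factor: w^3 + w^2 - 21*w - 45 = (w + 3)*(w^2 - 2*w - 15) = (w + 3)^2*(w - 5)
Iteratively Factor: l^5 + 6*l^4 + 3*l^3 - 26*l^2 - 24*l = (l - 2)*(l^4 + 8*l^3 + 19*l^2 + 12*l) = (l - 2)*(l + 1)*(l^3 + 7*l^2 + 12*l) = (l - 2)*(l + 1)*(l + 3)*(l^2 + 4*l) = (l - 2)*(l + 1)*(l + 3)*(l + 4)*(l)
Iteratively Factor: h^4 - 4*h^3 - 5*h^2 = (h)*(h^3 - 4*h^2 - 5*h) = h*(h - 5)*(h^2 + h) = h*(h - 5)*(h + 1)*(h)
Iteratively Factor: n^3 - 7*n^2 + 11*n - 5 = (n - 5)*(n^2 - 2*n + 1) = (n - 5)*(n - 1)*(n - 1)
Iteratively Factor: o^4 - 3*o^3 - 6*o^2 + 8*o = (o - 4)*(o^3 + o^2 - 2*o) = o*(o - 4)*(o^2 + o - 2) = o*(o - 4)*(o + 2)*(o - 1)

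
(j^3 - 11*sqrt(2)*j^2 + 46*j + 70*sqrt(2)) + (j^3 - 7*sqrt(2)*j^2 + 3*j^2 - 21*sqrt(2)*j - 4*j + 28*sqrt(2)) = 2*j^3 - 18*sqrt(2)*j^2 + 3*j^2 - 21*sqrt(2)*j + 42*j + 98*sqrt(2)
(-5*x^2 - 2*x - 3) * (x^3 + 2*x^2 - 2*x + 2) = -5*x^5 - 12*x^4 + 3*x^3 - 12*x^2 + 2*x - 6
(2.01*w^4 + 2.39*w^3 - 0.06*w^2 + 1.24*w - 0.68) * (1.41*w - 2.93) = 2.8341*w^5 - 2.5194*w^4 - 7.0873*w^3 + 1.9242*w^2 - 4.592*w + 1.9924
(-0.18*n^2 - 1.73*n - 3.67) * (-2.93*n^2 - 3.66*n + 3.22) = 0.5274*n^4 + 5.7277*n^3 + 16.5053*n^2 + 7.8616*n - 11.8174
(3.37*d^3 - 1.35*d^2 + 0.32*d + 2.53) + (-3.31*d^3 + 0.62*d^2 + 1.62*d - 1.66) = 0.0600000000000001*d^3 - 0.73*d^2 + 1.94*d + 0.87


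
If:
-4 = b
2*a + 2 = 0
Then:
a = -1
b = -4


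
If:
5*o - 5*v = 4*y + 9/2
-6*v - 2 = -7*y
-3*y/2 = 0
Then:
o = 17/30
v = -1/3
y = 0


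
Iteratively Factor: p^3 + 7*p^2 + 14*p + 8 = (p + 1)*(p^2 + 6*p + 8) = (p + 1)*(p + 2)*(p + 4)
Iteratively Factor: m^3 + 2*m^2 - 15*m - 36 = (m + 3)*(m^2 - m - 12) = (m + 3)^2*(m - 4)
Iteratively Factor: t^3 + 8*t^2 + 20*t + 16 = (t + 2)*(t^2 + 6*t + 8) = (t + 2)*(t + 4)*(t + 2)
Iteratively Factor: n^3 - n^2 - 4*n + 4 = (n + 2)*(n^2 - 3*n + 2) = (n - 2)*(n + 2)*(n - 1)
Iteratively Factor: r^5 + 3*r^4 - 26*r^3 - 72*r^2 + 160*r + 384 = (r - 3)*(r^4 + 6*r^3 - 8*r^2 - 96*r - 128) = (r - 3)*(r + 2)*(r^3 + 4*r^2 - 16*r - 64) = (r - 3)*(r + 2)*(r + 4)*(r^2 - 16) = (r - 4)*(r - 3)*(r + 2)*(r + 4)*(r + 4)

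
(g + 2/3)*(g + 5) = g^2 + 17*g/3 + 10/3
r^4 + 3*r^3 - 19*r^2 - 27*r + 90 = (r - 3)*(r - 2)*(r + 3)*(r + 5)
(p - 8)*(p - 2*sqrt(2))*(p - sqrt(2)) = p^3 - 8*p^2 - 3*sqrt(2)*p^2 + 4*p + 24*sqrt(2)*p - 32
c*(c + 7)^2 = c^3 + 14*c^2 + 49*c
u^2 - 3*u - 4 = (u - 4)*(u + 1)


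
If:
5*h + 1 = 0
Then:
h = -1/5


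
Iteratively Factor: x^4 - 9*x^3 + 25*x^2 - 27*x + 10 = (x - 1)*(x^3 - 8*x^2 + 17*x - 10) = (x - 1)^2*(x^2 - 7*x + 10) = (x - 2)*(x - 1)^2*(x - 5)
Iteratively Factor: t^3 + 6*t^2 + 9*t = (t + 3)*(t^2 + 3*t) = t*(t + 3)*(t + 3)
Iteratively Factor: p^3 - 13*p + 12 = (p + 4)*(p^2 - 4*p + 3) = (p - 3)*(p + 4)*(p - 1)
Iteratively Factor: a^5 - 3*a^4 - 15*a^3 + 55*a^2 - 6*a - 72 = (a - 3)*(a^4 - 15*a^2 + 10*a + 24) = (a - 3)*(a - 2)*(a^3 + 2*a^2 - 11*a - 12) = (a - 3)*(a - 2)*(a + 1)*(a^2 + a - 12) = (a - 3)^2*(a - 2)*(a + 1)*(a + 4)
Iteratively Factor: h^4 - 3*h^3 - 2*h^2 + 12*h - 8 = (h - 2)*(h^3 - h^2 - 4*h + 4) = (h - 2)^2*(h^2 + h - 2) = (h - 2)^2*(h + 2)*(h - 1)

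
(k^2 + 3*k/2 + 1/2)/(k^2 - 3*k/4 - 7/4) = 2*(2*k + 1)/(4*k - 7)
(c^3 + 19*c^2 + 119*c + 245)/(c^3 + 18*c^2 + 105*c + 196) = (c + 5)/(c + 4)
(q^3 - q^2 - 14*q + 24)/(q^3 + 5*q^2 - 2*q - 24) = (q - 3)/(q + 3)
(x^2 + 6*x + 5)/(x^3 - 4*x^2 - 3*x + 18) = (x^2 + 6*x + 5)/(x^3 - 4*x^2 - 3*x + 18)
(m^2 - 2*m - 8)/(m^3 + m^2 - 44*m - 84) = (m - 4)/(m^2 - m - 42)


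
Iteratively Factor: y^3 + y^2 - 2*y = (y - 1)*(y^2 + 2*y) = (y - 1)*(y + 2)*(y)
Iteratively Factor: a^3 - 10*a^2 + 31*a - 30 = (a - 3)*(a^2 - 7*a + 10) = (a - 3)*(a - 2)*(a - 5)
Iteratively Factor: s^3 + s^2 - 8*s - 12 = (s + 2)*(s^2 - s - 6) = (s - 3)*(s + 2)*(s + 2)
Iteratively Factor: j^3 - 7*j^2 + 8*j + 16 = (j - 4)*(j^2 - 3*j - 4) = (j - 4)^2*(j + 1)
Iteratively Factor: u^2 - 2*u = (u - 2)*(u)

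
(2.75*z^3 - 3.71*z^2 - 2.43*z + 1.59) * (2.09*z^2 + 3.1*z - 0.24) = 5.7475*z^5 + 0.771100000000001*z^4 - 17.2397*z^3 - 3.3195*z^2 + 5.5122*z - 0.3816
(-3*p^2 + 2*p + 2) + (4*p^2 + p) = p^2 + 3*p + 2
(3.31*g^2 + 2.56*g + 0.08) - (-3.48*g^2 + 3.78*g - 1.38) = 6.79*g^2 - 1.22*g + 1.46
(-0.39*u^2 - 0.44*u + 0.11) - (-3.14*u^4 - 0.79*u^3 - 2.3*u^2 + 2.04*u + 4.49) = 3.14*u^4 + 0.79*u^3 + 1.91*u^2 - 2.48*u - 4.38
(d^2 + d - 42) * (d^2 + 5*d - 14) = d^4 + 6*d^3 - 51*d^2 - 224*d + 588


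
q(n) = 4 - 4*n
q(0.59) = 1.64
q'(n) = -4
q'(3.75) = -4.00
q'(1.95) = -4.00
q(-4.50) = 22.00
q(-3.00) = 16.00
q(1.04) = -0.16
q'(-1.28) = -4.00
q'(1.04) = -4.00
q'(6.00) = -4.00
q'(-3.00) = -4.00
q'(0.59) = -4.00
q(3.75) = -11.00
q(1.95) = -3.80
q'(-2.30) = -4.00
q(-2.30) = 13.20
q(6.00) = -20.00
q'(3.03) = -4.00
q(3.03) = -8.12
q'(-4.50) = -4.00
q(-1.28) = 9.12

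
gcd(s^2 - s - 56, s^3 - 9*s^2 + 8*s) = s - 8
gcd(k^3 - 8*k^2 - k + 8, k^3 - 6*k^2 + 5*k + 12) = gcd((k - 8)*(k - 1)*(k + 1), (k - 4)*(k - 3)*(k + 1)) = k + 1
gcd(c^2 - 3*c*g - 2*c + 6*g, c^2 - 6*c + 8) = c - 2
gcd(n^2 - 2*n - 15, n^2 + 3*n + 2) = 1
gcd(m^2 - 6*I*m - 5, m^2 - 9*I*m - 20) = m - 5*I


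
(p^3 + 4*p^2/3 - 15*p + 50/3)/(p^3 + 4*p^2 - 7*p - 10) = (p - 5/3)/(p + 1)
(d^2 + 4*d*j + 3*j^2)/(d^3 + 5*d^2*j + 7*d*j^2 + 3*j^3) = 1/(d + j)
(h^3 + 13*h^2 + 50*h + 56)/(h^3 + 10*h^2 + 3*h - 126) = (h^2 + 6*h + 8)/(h^2 + 3*h - 18)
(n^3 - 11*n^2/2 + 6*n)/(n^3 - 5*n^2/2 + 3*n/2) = (n - 4)/(n - 1)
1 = 1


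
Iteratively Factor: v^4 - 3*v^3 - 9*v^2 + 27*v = (v)*(v^3 - 3*v^2 - 9*v + 27) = v*(v + 3)*(v^2 - 6*v + 9) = v*(v - 3)*(v + 3)*(v - 3)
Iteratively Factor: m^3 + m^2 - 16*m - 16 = (m - 4)*(m^2 + 5*m + 4) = (m - 4)*(m + 4)*(m + 1)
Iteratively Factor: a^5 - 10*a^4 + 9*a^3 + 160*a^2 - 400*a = (a)*(a^4 - 10*a^3 + 9*a^2 + 160*a - 400) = a*(a - 5)*(a^3 - 5*a^2 - 16*a + 80) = a*(a - 5)^2*(a^2 - 16) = a*(a - 5)^2*(a + 4)*(a - 4)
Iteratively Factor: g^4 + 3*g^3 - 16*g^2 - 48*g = (g)*(g^3 + 3*g^2 - 16*g - 48) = g*(g + 3)*(g^2 - 16) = g*(g - 4)*(g + 3)*(g + 4)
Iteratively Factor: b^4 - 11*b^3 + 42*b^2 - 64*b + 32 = (b - 2)*(b^3 - 9*b^2 + 24*b - 16) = (b - 2)*(b - 1)*(b^2 - 8*b + 16) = (b - 4)*(b - 2)*(b - 1)*(b - 4)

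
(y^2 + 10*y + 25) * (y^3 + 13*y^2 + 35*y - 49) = y^5 + 23*y^4 + 190*y^3 + 626*y^2 + 385*y - 1225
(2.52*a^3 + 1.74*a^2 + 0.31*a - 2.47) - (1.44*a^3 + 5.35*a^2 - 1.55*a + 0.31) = 1.08*a^3 - 3.61*a^2 + 1.86*a - 2.78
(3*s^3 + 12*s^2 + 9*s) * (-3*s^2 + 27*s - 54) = -9*s^5 + 45*s^4 + 135*s^3 - 405*s^2 - 486*s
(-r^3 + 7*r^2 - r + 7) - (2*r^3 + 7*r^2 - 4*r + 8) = -3*r^3 + 3*r - 1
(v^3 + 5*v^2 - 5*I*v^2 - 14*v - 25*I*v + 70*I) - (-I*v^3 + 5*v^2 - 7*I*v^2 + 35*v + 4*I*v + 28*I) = v^3 + I*v^3 + 2*I*v^2 - 49*v - 29*I*v + 42*I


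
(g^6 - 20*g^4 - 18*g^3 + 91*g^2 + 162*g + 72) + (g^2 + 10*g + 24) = g^6 - 20*g^4 - 18*g^3 + 92*g^2 + 172*g + 96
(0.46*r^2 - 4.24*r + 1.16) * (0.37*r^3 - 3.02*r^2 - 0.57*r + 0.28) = 0.1702*r^5 - 2.958*r^4 + 12.9718*r^3 - 0.9576*r^2 - 1.8484*r + 0.3248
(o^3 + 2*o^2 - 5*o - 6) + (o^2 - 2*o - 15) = o^3 + 3*o^2 - 7*o - 21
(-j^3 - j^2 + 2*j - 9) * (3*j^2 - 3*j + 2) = -3*j^5 + 7*j^3 - 35*j^2 + 31*j - 18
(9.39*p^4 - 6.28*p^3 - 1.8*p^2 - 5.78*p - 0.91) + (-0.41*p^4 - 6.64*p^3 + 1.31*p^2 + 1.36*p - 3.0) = 8.98*p^4 - 12.92*p^3 - 0.49*p^2 - 4.42*p - 3.91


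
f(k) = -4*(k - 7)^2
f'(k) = 56 - 8*k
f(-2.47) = -358.72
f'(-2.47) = 75.76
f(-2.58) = -367.11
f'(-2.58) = 76.64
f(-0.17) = -205.64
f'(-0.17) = 57.36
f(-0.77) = -241.49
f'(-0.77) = 62.16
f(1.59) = -117.07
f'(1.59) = 43.28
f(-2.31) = -346.70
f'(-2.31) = 74.48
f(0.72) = -157.75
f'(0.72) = 50.24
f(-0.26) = -210.83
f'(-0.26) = 58.08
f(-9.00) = -1024.00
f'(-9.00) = 128.00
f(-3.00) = -400.00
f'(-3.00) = 80.00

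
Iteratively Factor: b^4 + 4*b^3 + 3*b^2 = (b + 1)*(b^3 + 3*b^2) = b*(b + 1)*(b^2 + 3*b) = b^2*(b + 1)*(b + 3)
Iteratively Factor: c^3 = (c)*(c^2) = c^2*(c)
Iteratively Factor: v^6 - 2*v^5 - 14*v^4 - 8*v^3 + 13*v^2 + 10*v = (v + 2)*(v^5 - 4*v^4 - 6*v^3 + 4*v^2 + 5*v) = (v - 5)*(v + 2)*(v^4 + v^3 - v^2 - v) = (v - 5)*(v + 1)*(v + 2)*(v^3 - v) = (v - 5)*(v + 1)^2*(v + 2)*(v^2 - v) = (v - 5)*(v - 1)*(v + 1)^2*(v + 2)*(v)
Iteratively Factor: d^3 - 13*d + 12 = (d - 3)*(d^2 + 3*d - 4) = (d - 3)*(d - 1)*(d + 4)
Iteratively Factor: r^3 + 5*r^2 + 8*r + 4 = (r + 2)*(r^2 + 3*r + 2) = (r + 1)*(r + 2)*(r + 2)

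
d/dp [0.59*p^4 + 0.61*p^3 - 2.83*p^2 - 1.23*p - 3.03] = 2.36*p^3 + 1.83*p^2 - 5.66*p - 1.23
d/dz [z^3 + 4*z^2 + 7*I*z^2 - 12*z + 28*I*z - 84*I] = 3*z^2 + z*(8 + 14*I) - 12 + 28*I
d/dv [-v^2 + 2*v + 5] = 2 - 2*v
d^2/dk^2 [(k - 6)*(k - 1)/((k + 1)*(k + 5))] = 2*(-13*k^3 + 3*k^2 + 213*k + 421)/(k^6 + 18*k^5 + 123*k^4 + 396*k^3 + 615*k^2 + 450*k + 125)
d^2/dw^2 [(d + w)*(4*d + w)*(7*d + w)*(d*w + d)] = 6*d*(13*d^2 + 12*d*w + 4*d + 2*w^2 + w)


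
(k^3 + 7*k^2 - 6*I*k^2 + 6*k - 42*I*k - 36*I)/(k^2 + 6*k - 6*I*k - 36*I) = k + 1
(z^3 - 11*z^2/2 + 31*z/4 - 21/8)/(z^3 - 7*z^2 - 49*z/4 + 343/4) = (4*z^2 - 8*z + 3)/(2*(2*z^2 - 7*z - 49))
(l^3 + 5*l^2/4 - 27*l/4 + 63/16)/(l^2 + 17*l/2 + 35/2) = (8*l^2 - 18*l + 9)/(8*(l + 5))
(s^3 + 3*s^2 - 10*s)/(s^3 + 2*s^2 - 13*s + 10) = s/(s - 1)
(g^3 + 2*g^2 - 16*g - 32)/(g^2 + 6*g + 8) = g - 4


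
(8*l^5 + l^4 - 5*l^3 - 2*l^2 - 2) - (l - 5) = 8*l^5 + l^4 - 5*l^3 - 2*l^2 - l + 3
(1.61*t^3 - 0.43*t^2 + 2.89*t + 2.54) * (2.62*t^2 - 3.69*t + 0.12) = 4.2182*t^5 - 7.0675*t^4 + 9.3517*t^3 - 4.0609*t^2 - 9.0258*t + 0.3048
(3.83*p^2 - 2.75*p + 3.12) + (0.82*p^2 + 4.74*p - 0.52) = 4.65*p^2 + 1.99*p + 2.6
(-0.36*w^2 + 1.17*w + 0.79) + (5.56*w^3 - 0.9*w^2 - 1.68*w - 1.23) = 5.56*w^3 - 1.26*w^2 - 0.51*w - 0.44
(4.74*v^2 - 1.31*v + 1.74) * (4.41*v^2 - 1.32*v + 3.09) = 20.9034*v^4 - 12.0339*v^3 + 24.0492*v^2 - 6.3447*v + 5.3766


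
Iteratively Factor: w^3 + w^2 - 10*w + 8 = (w - 1)*(w^2 + 2*w - 8) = (w - 1)*(w + 4)*(w - 2)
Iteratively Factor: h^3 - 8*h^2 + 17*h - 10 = (h - 2)*(h^2 - 6*h + 5) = (h - 2)*(h - 1)*(h - 5)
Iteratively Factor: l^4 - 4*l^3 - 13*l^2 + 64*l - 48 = (l + 4)*(l^3 - 8*l^2 + 19*l - 12) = (l - 1)*(l + 4)*(l^2 - 7*l + 12) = (l - 4)*(l - 1)*(l + 4)*(l - 3)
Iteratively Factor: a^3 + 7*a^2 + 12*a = (a + 3)*(a^2 + 4*a) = (a + 3)*(a + 4)*(a)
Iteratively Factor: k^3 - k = (k + 1)*(k^2 - k) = k*(k + 1)*(k - 1)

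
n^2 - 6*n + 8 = (n - 4)*(n - 2)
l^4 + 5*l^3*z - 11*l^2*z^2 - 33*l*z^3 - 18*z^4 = (l - 3*z)*(l + z)^2*(l + 6*z)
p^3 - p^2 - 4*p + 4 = (p - 2)*(p - 1)*(p + 2)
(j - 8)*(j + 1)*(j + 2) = j^3 - 5*j^2 - 22*j - 16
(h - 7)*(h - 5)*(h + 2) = h^3 - 10*h^2 + 11*h + 70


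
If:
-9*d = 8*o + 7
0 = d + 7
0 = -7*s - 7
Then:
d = -7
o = 7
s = -1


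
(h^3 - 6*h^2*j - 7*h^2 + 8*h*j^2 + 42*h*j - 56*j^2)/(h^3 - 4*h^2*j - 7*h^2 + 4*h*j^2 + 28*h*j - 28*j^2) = (h - 4*j)/(h - 2*j)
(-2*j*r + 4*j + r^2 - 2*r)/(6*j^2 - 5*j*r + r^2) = (r - 2)/(-3*j + r)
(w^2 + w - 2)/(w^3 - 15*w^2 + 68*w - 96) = (w^2 + w - 2)/(w^3 - 15*w^2 + 68*w - 96)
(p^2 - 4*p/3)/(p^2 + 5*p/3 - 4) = p/(p + 3)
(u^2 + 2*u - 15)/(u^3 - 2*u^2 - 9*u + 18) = (u + 5)/(u^2 + u - 6)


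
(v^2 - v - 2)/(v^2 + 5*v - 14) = (v + 1)/(v + 7)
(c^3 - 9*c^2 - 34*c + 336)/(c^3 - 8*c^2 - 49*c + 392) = (c + 6)/(c + 7)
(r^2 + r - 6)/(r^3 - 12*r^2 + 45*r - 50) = (r + 3)/(r^2 - 10*r + 25)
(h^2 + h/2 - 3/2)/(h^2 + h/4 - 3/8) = 4*(2*h^2 + h - 3)/(8*h^2 + 2*h - 3)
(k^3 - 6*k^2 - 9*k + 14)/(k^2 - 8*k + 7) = k + 2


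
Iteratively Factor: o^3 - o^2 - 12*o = (o + 3)*(o^2 - 4*o) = (o - 4)*(o + 3)*(o)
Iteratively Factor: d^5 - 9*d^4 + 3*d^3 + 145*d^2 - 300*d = (d - 5)*(d^4 - 4*d^3 - 17*d^2 + 60*d) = (d - 5)*(d - 3)*(d^3 - d^2 - 20*d) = (d - 5)^2*(d - 3)*(d^2 + 4*d) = d*(d - 5)^2*(d - 3)*(d + 4)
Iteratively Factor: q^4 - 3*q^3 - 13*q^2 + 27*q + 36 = (q - 4)*(q^3 + q^2 - 9*q - 9) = (q - 4)*(q + 3)*(q^2 - 2*q - 3) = (q - 4)*(q - 3)*(q + 3)*(q + 1)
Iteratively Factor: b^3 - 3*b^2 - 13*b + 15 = (b - 5)*(b^2 + 2*b - 3) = (b - 5)*(b - 1)*(b + 3)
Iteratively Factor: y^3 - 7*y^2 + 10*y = (y - 5)*(y^2 - 2*y) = y*(y - 5)*(y - 2)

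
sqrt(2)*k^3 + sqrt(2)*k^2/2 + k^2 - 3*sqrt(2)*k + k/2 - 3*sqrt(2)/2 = (k - sqrt(2))*(k + 3*sqrt(2)/2)*(sqrt(2)*k + sqrt(2)/2)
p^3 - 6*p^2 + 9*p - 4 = (p - 4)*(p - 1)^2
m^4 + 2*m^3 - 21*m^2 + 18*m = m*(m - 3)*(m - 1)*(m + 6)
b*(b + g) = b^2 + b*g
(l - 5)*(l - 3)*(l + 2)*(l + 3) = l^4 - 3*l^3 - 19*l^2 + 27*l + 90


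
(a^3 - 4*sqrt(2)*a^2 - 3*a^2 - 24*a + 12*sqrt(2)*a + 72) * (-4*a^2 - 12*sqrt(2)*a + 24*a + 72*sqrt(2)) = -4*a^5 + 4*sqrt(2)*a^4 + 36*a^4 - 36*sqrt(2)*a^3 + 120*a^3 - 1728*a^2 + 360*sqrt(2)*a^2 - 2592*sqrt(2)*a + 3456*a + 5184*sqrt(2)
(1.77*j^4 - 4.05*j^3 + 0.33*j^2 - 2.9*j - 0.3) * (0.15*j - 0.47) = 0.2655*j^5 - 1.4394*j^4 + 1.953*j^3 - 0.5901*j^2 + 1.318*j + 0.141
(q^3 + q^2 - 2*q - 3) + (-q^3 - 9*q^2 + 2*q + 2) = -8*q^2 - 1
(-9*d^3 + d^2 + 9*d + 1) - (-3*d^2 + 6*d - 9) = -9*d^3 + 4*d^2 + 3*d + 10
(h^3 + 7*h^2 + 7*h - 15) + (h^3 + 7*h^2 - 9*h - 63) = 2*h^3 + 14*h^2 - 2*h - 78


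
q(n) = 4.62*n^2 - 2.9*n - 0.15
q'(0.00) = -2.90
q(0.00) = -0.15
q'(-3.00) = -30.62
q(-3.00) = 50.13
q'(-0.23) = -5.03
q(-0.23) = 0.76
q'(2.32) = 18.54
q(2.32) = 17.99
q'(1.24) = 8.56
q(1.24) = 3.36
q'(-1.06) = -12.69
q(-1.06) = 8.12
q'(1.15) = 7.73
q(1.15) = 2.62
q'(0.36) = 0.43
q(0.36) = -0.60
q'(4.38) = 37.57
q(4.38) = 75.78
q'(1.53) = 11.24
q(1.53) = 6.23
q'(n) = 9.24*n - 2.9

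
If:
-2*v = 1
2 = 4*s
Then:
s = 1/2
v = -1/2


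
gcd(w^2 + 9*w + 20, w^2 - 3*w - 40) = w + 5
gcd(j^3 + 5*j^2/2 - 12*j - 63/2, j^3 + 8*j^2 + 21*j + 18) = j^2 + 6*j + 9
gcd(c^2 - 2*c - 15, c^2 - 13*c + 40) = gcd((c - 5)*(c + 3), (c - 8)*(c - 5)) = c - 5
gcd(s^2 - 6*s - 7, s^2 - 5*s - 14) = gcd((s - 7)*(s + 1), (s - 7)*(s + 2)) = s - 7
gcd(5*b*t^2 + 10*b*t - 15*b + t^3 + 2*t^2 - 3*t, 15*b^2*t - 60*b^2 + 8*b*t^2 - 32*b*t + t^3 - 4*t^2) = 5*b + t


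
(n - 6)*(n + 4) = n^2 - 2*n - 24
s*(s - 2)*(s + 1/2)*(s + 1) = s^4 - s^3/2 - 5*s^2/2 - s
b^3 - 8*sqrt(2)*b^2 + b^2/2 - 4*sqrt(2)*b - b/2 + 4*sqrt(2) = (b - 1/2)*(b + 1)*(b - 8*sqrt(2))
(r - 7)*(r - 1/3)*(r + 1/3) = r^3 - 7*r^2 - r/9 + 7/9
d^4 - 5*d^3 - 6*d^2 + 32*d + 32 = (d - 4)^2*(d + 1)*(d + 2)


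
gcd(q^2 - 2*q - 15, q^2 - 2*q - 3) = 1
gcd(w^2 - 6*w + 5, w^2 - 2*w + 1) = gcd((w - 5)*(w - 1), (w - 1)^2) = w - 1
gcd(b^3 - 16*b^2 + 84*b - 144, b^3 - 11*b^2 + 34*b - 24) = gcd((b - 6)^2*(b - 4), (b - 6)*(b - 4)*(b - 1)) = b^2 - 10*b + 24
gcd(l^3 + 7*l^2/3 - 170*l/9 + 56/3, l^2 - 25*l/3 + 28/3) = l - 4/3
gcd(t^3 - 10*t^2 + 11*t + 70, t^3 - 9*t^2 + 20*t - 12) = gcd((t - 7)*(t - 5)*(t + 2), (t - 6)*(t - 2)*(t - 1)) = 1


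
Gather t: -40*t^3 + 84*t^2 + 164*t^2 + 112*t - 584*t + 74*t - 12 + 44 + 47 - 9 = -40*t^3 + 248*t^2 - 398*t + 70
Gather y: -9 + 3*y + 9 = 3*y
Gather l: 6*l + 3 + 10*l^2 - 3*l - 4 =10*l^2 + 3*l - 1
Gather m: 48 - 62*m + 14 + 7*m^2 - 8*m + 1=7*m^2 - 70*m + 63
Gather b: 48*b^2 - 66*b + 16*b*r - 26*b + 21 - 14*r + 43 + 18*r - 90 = 48*b^2 + b*(16*r - 92) + 4*r - 26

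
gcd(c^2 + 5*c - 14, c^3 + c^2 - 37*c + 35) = c + 7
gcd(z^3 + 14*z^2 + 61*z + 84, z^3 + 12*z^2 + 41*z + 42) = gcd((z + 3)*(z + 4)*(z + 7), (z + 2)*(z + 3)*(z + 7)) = z^2 + 10*z + 21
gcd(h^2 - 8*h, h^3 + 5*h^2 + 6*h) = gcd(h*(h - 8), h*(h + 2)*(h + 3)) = h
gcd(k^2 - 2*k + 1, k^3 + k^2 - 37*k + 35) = k - 1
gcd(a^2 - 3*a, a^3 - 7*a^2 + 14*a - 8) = 1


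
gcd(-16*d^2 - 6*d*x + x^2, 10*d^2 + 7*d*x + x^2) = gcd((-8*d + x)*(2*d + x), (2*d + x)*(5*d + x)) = 2*d + x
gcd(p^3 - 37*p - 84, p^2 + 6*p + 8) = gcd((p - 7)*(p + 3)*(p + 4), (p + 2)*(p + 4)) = p + 4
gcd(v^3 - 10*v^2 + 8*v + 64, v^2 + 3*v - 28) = v - 4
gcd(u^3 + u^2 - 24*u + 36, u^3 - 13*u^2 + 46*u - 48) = u^2 - 5*u + 6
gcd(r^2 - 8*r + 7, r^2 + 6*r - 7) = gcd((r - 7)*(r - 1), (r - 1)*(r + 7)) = r - 1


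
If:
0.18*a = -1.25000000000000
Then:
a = -6.94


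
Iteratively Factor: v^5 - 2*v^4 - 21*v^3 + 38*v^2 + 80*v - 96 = (v + 4)*(v^4 - 6*v^3 + 3*v^2 + 26*v - 24) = (v - 3)*(v + 4)*(v^3 - 3*v^2 - 6*v + 8) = (v - 3)*(v - 1)*(v + 4)*(v^2 - 2*v - 8) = (v - 3)*(v - 1)*(v + 2)*(v + 4)*(v - 4)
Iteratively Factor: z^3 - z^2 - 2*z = (z - 2)*(z^2 + z) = (z - 2)*(z + 1)*(z)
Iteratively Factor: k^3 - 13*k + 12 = (k - 1)*(k^2 + k - 12) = (k - 3)*(k - 1)*(k + 4)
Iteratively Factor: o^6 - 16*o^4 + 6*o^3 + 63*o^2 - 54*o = (o - 2)*(o^5 + 2*o^4 - 12*o^3 - 18*o^2 + 27*o) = (o - 2)*(o - 1)*(o^4 + 3*o^3 - 9*o^2 - 27*o) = o*(o - 2)*(o - 1)*(o^3 + 3*o^2 - 9*o - 27) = o*(o - 2)*(o - 1)*(o + 3)*(o^2 - 9) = o*(o - 3)*(o - 2)*(o - 1)*(o + 3)*(o + 3)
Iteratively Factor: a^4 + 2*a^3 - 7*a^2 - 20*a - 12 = (a + 1)*(a^3 + a^2 - 8*a - 12) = (a + 1)*(a + 2)*(a^2 - a - 6) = (a + 1)*(a + 2)^2*(a - 3)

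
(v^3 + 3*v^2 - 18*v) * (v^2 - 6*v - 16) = v^5 - 3*v^4 - 52*v^3 + 60*v^2 + 288*v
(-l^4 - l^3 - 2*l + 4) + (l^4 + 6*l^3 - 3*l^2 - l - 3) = 5*l^3 - 3*l^2 - 3*l + 1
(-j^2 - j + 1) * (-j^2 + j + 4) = j^4 - 6*j^2 - 3*j + 4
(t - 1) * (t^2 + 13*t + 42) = t^3 + 12*t^2 + 29*t - 42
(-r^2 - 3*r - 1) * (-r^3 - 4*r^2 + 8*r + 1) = r^5 + 7*r^4 + 5*r^3 - 21*r^2 - 11*r - 1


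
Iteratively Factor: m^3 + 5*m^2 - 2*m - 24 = (m - 2)*(m^2 + 7*m + 12) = (m - 2)*(m + 3)*(m + 4)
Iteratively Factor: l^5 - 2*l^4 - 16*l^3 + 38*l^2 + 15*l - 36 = (l + 4)*(l^4 - 6*l^3 + 8*l^2 + 6*l - 9) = (l + 1)*(l + 4)*(l^3 - 7*l^2 + 15*l - 9) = (l - 3)*(l + 1)*(l + 4)*(l^2 - 4*l + 3) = (l - 3)*(l - 1)*(l + 1)*(l + 4)*(l - 3)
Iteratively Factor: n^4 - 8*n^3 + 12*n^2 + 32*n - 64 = (n + 2)*(n^3 - 10*n^2 + 32*n - 32) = (n - 4)*(n + 2)*(n^2 - 6*n + 8) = (n - 4)^2*(n + 2)*(n - 2)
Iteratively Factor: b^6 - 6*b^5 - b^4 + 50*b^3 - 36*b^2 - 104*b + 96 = (b + 2)*(b^5 - 8*b^4 + 15*b^3 + 20*b^2 - 76*b + 48) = (b - 2)*(b + 2)*(b^4 - 6*b^3 + 3*b^2 + 26*b - 24) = (b - 4)*(b - 2)*(b + 2)*(b^3 - 2*b^2 - 5*b + 6) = (b - 4)*(b - 3)*(b - 2)*(b + 2)*(b^2 + b - 2) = (b - 4)*(b - 3)*(b - 2)*(b + 2)^2*(b - 1)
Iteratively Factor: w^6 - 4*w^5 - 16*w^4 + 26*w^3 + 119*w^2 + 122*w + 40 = (w + 1)*(w^5 - 5*w^4 - 11*w^3 + 37*w^2 + 82*w + 40) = (w + 1)*(w + 2)*(w^4 - 7*w^3 + 3*w^2 + 31*w + 20) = (w - 5)*(w + 1)*(w + 2)*(w^3 - 2*w^2 - 7*w - 4) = (w - 5)*(w + 1)^2*(w + 2)*(w^2 - 3*w - 4) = (w - 5)*(w - 4)*(w + 1)^2*(w + 2)*(w + 1)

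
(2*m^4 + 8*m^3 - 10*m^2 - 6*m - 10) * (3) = 6*m^4 + 24*m^3 - 30*m^2 - 18*m - 30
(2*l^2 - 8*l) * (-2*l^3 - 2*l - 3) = -4*l^5 + 16*l^4 - 4*l^3 + 10*l^2 + 24*l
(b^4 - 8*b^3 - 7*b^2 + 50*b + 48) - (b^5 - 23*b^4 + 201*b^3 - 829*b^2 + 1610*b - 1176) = -b^5 + 24*b^4 - 209*b^3 + 822*b^2 - 1560*b + 1224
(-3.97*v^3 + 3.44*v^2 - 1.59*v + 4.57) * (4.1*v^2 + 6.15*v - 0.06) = -16.277*v^5 - 10.3115*v^4 + 14.8752*v^3 + 8.7521*v^2 + 28.2009*v - 0.2742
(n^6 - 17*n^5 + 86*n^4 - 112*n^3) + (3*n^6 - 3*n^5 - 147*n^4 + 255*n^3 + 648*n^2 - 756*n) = 4*n^6 - 20*n^5 - 61*n^4 + 143*n^3 + 648*n^2 - 756*n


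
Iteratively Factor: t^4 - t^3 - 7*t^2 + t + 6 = (t - 3)*(t^3 + 2*t^2 - t - 2) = (t - 3)*(t + 1)*(t^2 + t - 2) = (t - 3)*(t - 1)*(t + 1)*(t + 2)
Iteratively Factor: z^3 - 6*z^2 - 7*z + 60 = (z - 5)*(z^2 - z - 12) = (z - 5)*(z + 3)*(z - 4)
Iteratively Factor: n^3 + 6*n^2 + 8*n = (n + 2)*(n^2 + 4*n) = n*(n + 2)*(n + 4)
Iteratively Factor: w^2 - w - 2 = (w - 2)*(w + 1)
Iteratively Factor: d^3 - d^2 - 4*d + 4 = (d + 2)*(d^2 - 3*d + 2) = (d - 1)*(d + 2)*(d - 2)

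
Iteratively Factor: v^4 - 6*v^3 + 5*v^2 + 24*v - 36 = (v - 3)*(v^3 - 3*v^2 - 4*v + 12) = (v - 3)*(v + 2)*(v^2 - 5*v + 6) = (v - 3)*(v - 2)*(v + 2)*(v - 3)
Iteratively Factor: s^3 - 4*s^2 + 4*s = (s - 2)*(s^2 - 2*s) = (s - 2)^2*(s)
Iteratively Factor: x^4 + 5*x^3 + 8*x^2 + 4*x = (x)*(x^3 + 5*x^2 + 8*x + 4) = x*(x + 2)*(x^2 + 3*x + 2) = x*(x + 2)^2*(x + 1)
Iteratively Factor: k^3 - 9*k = (k - 3)*(k^2 + 3*k) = (k - 3)*(k + 3)*(k)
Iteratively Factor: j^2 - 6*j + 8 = (j - 2)*(j - 4)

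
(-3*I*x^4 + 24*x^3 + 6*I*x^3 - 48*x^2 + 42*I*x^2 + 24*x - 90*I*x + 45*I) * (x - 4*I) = -3*I*x^5 + 12*x^4 + 6*I*x^4 - 24*x^3 - 54*I*x^3 + 192*x^2 + 102*I*x^2 - 360*x - 51*I*x + 180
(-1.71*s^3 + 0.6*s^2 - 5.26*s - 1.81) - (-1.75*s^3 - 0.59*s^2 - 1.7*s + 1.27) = 0.04*s^3 + 1.19*s^2 - 3.56*s - 3.08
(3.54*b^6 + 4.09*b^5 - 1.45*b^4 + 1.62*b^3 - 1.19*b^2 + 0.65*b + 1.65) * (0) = 0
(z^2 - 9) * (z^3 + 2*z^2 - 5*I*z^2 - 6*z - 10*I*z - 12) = z^5 + 2*z^4 - 5*I*z^4 - 15*z^3 - 10*I*z^3 - 30*z^2 + 45*I*z^2 + 54*z + 90*I*z + 108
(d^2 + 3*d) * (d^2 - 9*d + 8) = d^4 - 6*d^3 - 19*d^2 + 24*d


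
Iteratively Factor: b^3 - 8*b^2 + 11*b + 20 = (b - 5)*(b^2 - 3*b - 4) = (b - 5)*(b - 4)*(b + 1)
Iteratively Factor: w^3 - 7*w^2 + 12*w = (w - 3)*(w^2 - 4*w) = (w - 4)*(w - 3)*(w)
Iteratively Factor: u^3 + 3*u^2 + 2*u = (u + 2)*(u^2 + u) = u*(u + 2)*(u + 1)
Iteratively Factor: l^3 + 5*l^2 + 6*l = (l + 2)*(l^2 + 3*l) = (l + 2)*(l + 3)*(l)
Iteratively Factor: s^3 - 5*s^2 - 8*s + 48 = (s - 4)*(s^2 - s - 12) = (s - 4)*(s + 3)*(s - 4)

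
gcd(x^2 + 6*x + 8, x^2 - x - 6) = x + 2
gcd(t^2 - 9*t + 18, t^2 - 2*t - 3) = t - 3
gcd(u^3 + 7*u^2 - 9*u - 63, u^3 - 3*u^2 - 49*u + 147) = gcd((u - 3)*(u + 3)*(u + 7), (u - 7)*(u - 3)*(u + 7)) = u^2 + 4*u - 21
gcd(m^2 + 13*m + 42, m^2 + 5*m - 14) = m + 7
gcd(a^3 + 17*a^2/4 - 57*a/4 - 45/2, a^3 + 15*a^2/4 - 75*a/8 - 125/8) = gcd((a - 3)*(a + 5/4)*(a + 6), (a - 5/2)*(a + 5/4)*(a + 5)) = a + 5/4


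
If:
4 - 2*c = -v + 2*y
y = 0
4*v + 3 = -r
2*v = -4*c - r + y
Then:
No Solution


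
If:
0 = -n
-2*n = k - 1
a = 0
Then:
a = 0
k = 1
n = 0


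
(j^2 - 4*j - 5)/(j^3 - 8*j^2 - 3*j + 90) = (j + 1)/(j^2 - 3*j - 18)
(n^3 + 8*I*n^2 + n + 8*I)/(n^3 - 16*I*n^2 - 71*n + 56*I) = (n^2 + 9*I*n - 8)/(n^2 - 15*I*n - 56)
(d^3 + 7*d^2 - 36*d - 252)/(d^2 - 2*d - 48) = (d^2 + d - 42)/(d - 8)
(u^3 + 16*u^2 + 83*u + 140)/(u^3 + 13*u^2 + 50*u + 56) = (u + 5)/(u + 2)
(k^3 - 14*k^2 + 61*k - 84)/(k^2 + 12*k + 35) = (k^3 - 14*k^2 + 61*k - 84)/(k^2 + 12*k + 35)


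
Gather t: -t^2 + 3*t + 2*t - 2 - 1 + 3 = -t^2 + 5*t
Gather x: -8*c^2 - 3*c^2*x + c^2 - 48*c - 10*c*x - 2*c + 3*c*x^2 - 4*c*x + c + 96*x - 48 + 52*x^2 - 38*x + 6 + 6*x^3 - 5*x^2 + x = -7*c^2 - 49*c + 6*x^3 + x^2*(3*c + 47) + x*(-3*c^2 - 14*c + 59) - 42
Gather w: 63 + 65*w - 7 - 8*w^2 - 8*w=-8*w^2 + 57*w + 56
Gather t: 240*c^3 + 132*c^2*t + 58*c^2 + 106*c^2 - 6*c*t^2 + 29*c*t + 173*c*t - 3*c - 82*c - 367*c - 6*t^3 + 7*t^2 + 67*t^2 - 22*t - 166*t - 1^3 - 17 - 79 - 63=240*c^3 + 164*c^2 - 452*c - 6*t^3 + t^2*(74 - 6*c) + t*(132*c^2 + 202*c - 188) - 160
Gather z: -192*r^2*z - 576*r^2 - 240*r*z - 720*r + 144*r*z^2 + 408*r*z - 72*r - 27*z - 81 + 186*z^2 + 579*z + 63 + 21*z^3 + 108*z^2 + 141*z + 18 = -576*r^2 - 792*r + 21*z^3 + z^2*(144*r + 294) + z*(-192*r^2 + 168*r + 693)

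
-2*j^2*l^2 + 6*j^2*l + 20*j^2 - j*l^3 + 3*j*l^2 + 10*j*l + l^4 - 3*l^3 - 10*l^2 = (-2*j + l)*(j + l)*(l - 5)*(l + 2)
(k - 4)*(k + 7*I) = k^2 - 4*k + 7*I*k - 28*I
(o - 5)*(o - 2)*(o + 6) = o^3 - o^2 - 32*o + 60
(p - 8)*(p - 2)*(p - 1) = p^3 - 11*p^2 + 26*p - 16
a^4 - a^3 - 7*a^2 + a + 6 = (a - 3)*(a - 1)*(a + 1)*(a + 2)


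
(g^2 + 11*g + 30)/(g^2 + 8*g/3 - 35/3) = 3*(g + 6)/(3*g - 7)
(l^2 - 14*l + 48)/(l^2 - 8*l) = (l - 6)/l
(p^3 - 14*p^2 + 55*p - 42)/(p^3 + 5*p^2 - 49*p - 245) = (p^2 - 7*p + 6)/(p^2 + 12*p + 35)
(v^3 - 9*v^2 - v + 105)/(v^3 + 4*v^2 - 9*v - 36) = (v^2 - 12*v + 35)/(v^2 + v - 12)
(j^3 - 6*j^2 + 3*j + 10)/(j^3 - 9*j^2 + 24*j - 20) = (j + 1)/(j - 2)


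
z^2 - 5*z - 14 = (z - 7)*(z + 2)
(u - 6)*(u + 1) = u^2 - 5*u - 6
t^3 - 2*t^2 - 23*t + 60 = (t - 4)*(t - 3)*(t + 5)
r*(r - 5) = r^2 - 5*r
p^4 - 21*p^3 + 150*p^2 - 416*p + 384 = (p - 8)^2*(p - 3)*(p - 2)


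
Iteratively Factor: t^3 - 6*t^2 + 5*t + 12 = (t - 4)*(t^2 - 2*t - 3) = (t - 4)*(t - 3)*(t + 1)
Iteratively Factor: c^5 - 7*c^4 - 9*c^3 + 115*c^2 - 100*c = (c + 4)*(c^4 - 11*c^3 + 35*c^2 - 25*c) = c*(c + 4)*(c^3 - 11*c^2 + 35*c - 25) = c*(c - 1)*(c + 4)*(c^2 - 10*c + 25) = c*(c - 5)*(c - 1)*(c + 4)*(c - 5)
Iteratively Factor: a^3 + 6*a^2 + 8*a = (a)*(a^2 + 6*a + 8) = a*(a + 4)*(a + 2)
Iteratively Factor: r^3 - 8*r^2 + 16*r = (r)*(r^2 - 8*r + 16) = r*(r - 4)*(r - 4)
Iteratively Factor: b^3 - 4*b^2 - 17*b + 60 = (b - 5)*(b^2 + b - 12) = (b - 5)*(b + 4)*(b - 3)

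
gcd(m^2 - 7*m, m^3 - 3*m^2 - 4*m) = m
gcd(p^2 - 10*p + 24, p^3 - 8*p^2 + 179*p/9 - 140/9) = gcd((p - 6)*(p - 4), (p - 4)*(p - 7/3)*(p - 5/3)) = p - 4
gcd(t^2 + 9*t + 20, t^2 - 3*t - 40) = t + 5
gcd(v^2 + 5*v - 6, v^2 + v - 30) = v + 6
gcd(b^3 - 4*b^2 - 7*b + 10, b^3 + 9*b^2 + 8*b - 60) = 1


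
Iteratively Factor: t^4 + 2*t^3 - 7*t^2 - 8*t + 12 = (t - 1)*(t^3 + 3*t^2 - 4*t - 12) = (t - 1)*(t + 2)*(t^2 + t - 6) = (t - 2)*(t - 1)*(t + 2)*(t + 3)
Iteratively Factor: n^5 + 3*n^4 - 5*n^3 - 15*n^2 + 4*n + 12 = (n + 1)*(n^4 + 2*n^3 - 7*n^2 - 8*n + 12) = (n + 1)*(n + 3)*(n^3 - n^2 - 4*n + 4) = (n + 1)*(n + 2)*(n + 3)*(n^2 - 3*n + 2) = (n - 2)*(n + 1)*(n + 2)*(n + 3)*(n - 1)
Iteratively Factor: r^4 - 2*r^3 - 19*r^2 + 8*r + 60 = (r - 2)*(r^3 - 19*r - 30) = (r - 2)*(r + 3)*(r^2 - 3*r - 10) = (r - 2)*(r + 2)*(r + 3)*(r - 5)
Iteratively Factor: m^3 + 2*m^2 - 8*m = (m - 2)*(m^2 + 4*m) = m*(m - 2)*(m + 4)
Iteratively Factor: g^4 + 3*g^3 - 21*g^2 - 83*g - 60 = (g - 5)*(g^3 + 8*g^2 + 19*g + 12) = (g - 5)*(g + 1)*(g^2 + 7*g + 12) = (g - 5)*(g + 1)*(g + 4)*(g + 3)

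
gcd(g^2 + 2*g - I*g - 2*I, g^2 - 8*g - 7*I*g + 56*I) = 1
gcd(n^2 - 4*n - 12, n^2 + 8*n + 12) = n + 2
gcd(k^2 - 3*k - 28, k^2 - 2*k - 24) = k + 4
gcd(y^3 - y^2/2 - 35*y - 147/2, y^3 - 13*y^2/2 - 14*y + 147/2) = y^2 - 7*y/2 - 49/2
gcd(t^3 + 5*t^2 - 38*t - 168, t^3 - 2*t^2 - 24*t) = t^2 - 2*t - 24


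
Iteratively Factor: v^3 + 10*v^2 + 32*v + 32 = (v + 4)*(v^2 + 6*v + 8) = (v + 4)^2*(v + 2)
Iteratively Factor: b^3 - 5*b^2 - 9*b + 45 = (b + 3)*(b^2 - 8*b + 15) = (b - 3)*(b + 3)*(b - 5)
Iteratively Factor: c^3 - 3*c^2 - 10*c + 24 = (c - 4)*(c^2 + c - 6) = (c - 4)*(c + 3)*(c - 2)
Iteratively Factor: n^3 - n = (n - 1)*(n^2 + n) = (n - 1)*(n + 1)*(n)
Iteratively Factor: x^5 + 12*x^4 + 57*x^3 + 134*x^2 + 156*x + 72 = (x + 3)*(x^4 + 9*x^3 + 30*x^2 + 44*x + 24) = (x + 2)*(x + 3)*(x^3 + 7*x^2 + 16*x + 12) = (x + 2)*(x + 3)^2*(x^2 + 4*x + 4) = (x + 2)^2*(x + 3)^2*(x + 2)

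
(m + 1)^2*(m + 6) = m^3 + 8*m^2 + 13*m + 6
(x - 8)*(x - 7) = x^2 - 15*x + 56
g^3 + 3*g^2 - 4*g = g*(g - 1)*(g + 4)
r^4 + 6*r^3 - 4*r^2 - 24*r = r*(r - 2)*(r + 2)*(r + 6)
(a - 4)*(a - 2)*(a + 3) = a^3 - 3*a^2 - 10*a + 24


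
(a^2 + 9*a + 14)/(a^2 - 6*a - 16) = (a + 7)/(a - 8)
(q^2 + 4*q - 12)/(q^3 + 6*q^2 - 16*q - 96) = (q - 2)/(q^2 - 16)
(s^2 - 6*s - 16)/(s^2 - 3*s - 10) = (s - 8)/(s - 5)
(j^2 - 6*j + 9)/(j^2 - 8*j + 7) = (j^2 - 6*j + 9)/(j^2 - 8*j + 7)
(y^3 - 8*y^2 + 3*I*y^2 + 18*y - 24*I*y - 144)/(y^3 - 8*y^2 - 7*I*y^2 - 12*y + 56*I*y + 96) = (y + 6*I)/(y - 4*I)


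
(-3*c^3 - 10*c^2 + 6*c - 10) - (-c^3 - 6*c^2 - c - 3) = -2*c^3 - 4*c^2 + 7*c - 7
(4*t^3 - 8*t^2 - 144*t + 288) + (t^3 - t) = 5*t^3 - 8*t^2 - 145*t + 288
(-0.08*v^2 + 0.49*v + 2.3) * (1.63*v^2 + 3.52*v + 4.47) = -0.1304*v^4 + 0.5171*v^3 + 5.1162*v^2 + 10.2863*v + 10.281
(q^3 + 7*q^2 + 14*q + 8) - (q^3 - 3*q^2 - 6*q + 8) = 10*q^2 + 20*q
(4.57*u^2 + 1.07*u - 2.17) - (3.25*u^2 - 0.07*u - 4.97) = 1.32*u^2 + 1.14*u + 2.8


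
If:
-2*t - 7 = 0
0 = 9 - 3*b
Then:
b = 3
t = -7/2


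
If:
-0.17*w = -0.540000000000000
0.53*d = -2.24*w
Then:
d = -13.43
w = 3.18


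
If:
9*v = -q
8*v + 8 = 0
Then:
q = 9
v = -1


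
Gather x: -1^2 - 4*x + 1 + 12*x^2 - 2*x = 12*x^2 - 6*x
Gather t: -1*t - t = -2*t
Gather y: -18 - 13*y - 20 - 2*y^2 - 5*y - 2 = -2*y^2 - 18*y - 40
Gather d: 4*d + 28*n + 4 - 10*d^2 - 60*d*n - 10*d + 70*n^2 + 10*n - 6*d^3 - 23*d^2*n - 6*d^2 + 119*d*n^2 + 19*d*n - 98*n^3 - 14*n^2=-6*d^3 + d^2*(-23*n - 16) + d*(119*n^2 - 41*n - 6) - 98*n^3 + 56*n^2 + 38*n + 4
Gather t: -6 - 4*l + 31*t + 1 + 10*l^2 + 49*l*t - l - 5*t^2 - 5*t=10*l^2 - 5*l - 5*t^2 + t*(49*l + 26) - 5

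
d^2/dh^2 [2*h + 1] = 0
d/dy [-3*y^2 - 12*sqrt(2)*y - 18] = -6*y - 12*sqrt(2)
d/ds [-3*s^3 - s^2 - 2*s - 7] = -9*s^2 - 2*s - 2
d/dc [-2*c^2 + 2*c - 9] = 2 - 4*c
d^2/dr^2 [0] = 0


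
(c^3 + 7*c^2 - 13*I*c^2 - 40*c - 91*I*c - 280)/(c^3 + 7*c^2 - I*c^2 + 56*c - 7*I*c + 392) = (c - 5*I)/(c + 7*I)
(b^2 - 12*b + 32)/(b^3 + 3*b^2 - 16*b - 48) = (b - 8)/(b^2 + 7*b + 12)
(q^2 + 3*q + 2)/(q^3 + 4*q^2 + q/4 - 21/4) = 4*(q^2 + 3*q + 2)/(4*q^3 + 16*q^2 + q - 21)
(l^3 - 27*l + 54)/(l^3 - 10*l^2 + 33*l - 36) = (l + 6)/(l - 4)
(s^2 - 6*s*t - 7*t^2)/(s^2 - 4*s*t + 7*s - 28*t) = (s^2 - 6*s*t - 7*t^2)/(s^2 - 4*s*t + 7*s - 28*t)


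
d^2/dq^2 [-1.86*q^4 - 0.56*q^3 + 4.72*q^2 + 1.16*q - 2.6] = -22.32*q^2 - 3.36*q + 9.44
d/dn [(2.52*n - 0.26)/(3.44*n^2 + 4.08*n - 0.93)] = (-8.6688*n^2 + 1.7888*n - 1.2828)/(11.8336*n^4 + 28.0704*n^3 + 10.248*n^2 - 7.5888*n + 0.8649)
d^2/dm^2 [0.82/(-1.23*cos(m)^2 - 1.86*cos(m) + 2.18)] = (4.962312*(1 - cos(m)^2)^2 + 5.627988*cos(m)^3 + 14.11302*cos(m)^2 - 7.93104*cos(m) - 15.033552)/(1.23*cos(m)^2 + 1.86*cos(m) - 2.18)^3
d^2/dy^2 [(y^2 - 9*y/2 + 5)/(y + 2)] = 36/(y^3 + 6*y^2 + 12*y + 8)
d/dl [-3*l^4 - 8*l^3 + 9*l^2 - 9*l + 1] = -12*l^3 - 24*l^2 + 18*l - 9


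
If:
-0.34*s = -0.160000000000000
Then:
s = 0.47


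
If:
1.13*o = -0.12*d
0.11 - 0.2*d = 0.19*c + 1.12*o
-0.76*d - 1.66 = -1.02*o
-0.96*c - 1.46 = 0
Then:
No Solution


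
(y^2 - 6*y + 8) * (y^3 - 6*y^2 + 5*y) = y^5 - 12*y^4 + 49*y^3 - 78*y^2 + 40*y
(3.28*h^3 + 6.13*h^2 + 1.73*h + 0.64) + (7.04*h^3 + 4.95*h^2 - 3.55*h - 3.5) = 10.32*h^3 + 11.08*h^2 - 1.82*h - 2.86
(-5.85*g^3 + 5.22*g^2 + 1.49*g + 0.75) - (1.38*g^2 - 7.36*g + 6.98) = -5.85*g^3 + 3.84*g^2 + 8.85*g - 6.23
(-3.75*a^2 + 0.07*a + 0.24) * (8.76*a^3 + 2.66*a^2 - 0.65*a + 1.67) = -32.85*a^5 - 9.3618*a^4 + 4.7261*a^3 - 5.6696*a^2 - 0.0391*a + 0.4008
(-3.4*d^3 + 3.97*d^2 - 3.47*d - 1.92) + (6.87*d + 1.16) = -3.4*d^3 + 3.97*d^2 + 3.4*d - 0.76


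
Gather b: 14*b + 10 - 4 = 14*b + 6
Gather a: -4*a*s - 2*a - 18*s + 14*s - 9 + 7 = a*(-4*s - 2) - 4*s - 2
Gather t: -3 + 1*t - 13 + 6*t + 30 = 7*t + 14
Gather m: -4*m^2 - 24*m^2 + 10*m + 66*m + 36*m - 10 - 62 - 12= -28*m^2 + 112*m - 84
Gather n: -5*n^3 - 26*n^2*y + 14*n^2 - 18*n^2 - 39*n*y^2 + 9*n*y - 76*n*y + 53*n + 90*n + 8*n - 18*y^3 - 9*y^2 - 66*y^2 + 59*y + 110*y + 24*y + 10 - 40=-5*n^3 + n^2*(-26*y - 4) + n*(-39*y^2 - 67*y + 151) - 18*y^3 - 75*y^2 + 193*y - 30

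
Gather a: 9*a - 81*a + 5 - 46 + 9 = -72*a - 32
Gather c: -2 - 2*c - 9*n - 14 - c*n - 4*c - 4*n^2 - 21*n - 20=c*(-n - 6) - 4*n^2 - 30*n - 36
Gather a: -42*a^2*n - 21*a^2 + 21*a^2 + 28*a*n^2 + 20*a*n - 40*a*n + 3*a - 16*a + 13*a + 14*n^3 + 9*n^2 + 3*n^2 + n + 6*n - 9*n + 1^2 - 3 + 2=-42*a^2*n + a*(28*n^2 - 20*n) + 14*n^3 + 12*n^2 - 2*n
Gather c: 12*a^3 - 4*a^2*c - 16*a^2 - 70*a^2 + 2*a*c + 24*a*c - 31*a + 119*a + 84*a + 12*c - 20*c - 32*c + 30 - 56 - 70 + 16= 12*a^3 - 86*a^2 + 172*a + c*(-4*a^2 + 26*a - 40) - 80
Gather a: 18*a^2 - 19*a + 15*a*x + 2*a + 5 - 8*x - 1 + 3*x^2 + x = 18*a^2 + a*(15*x - 17) + 3*x^2 - 7*x + 4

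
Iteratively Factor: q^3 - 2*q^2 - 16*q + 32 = (q - 4)*(q^2 + 2*q - 8) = (q - 4)*(q + 4)*(q - 2)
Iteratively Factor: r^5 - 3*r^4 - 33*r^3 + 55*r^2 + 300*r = (r + 3)*(r^4 - 6*r^3 - 15*r^2 + 100*r) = (r - 5)*(r + 3)*(r^3 - r^2 - 20*r) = (r - 5)^2*(r + 3)*(r^2 + 4*r) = (r - 5)^2*(r + 3)*(r + 4)*(r)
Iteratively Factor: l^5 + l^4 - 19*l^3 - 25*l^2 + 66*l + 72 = (l - 4)*(l^4 + 5*l^3 + l^2 - 21*l - 18) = (l - 4)*(l - 2)*(l^3 + 7*l^2 + 15*l + 9) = (l - 4)*(l - 2)*(l + 3)*(l^2 + 4*l + 3) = (l - 4)*(l - 2)*(l + 1)*(l + 3)*(l + 3)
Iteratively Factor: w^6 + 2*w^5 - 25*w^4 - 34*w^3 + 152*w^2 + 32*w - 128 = (w + 4)*(w^5 - 2*w^4 - 17*w^3 + 34*w^2 + 16*w - 32) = (w + 4)^2*(w^4 - 6*w^3 + 7*w^2 + 6*w - 8) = (w - 2)*(w + 4)^2*(w^3 - 4*w^2 - w + 4) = (w - 2)*(w + 1)*(w + 4)^2*(w^2 - 5*w + 4) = (w - 4)*(w - 2)*(w + 1)*(w + 4)^2*(w - 1)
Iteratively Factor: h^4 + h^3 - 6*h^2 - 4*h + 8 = (h - 1)*(h^3 + 2*h^2 - 4*h - 8) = (h - 1)*(h + 2)*(h^2 - 4) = (h - 1)*(h + 2)^2*(h - 2)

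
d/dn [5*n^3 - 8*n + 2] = 15*n^2 - 8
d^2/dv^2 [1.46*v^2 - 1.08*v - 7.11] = 2.92000000000000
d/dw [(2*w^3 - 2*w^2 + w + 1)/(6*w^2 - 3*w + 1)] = 2*(6*w^4 - 6*w^3 + 3*w^2 - 8*w + 2)/(36*w^4 - 36*w^3 + 21*w^2 - 6*w + 1)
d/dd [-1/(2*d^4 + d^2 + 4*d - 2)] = 2*(4*d^3 + d + 2)/(2*d^4 + d^2 + 4*d - 2)^2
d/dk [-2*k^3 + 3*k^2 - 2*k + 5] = -6*k^2 + 6*k - 2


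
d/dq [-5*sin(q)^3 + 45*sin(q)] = 15*(cos(q)^2 + 2)*cos(q)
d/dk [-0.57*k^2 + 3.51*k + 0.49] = 3.51 - 1.14*k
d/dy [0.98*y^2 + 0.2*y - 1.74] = 1.96*y + 0.2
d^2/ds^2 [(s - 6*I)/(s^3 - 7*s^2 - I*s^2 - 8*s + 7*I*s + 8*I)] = 2*((s - 6*I)*(-3*s^2 + 14*s + 2*I*s + 8 - 7*I)^2 + (-3*s^2 + 14*s + 2*I*s + (s - 6*I)*(-3*s + 7 + I) + 8 - 7*I)*(s^3 - 7*s^2 - I*s^2 - 8*s + 7*I*s + 8*I))/(s^3 - 7*s^2 - I*s^2 - 8*s + 7*I*s + 8*I)^3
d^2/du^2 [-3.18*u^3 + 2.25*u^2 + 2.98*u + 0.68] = 4.5 - 19.08*u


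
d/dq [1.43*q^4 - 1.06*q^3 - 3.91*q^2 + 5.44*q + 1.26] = 5.72*q^3 - 3.18*q^2 - 7.82*q + 5.44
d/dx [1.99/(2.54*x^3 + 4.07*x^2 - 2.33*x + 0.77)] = (-15.1638*x^2 - 16.1986*x + 4.6367)/(2.54*x^3 + 4.07*x^2 - 2.33*x + 0.77)^2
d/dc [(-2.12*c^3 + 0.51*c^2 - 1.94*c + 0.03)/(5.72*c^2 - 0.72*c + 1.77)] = (-12.1264*c^4 + 3.0528*c^3 - 0.5276*c^2 + 1.4622*c - 3.4122)/(32.7184*c^4 - 8.2368*c^3 + 20.7672*c^2 - 2.5488*c + 3.1329)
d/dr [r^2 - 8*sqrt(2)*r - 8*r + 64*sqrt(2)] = 2*r - 8*sqrt(2) - 8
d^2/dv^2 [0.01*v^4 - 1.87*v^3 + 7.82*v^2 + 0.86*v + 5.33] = 0.12*v^2 - 11.22*v + 15.64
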